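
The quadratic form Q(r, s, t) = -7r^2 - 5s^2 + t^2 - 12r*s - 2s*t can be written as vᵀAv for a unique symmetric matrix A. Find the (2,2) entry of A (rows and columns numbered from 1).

The coefficient of s^2 in Q is -5, and that is exactly A[2,2].

-5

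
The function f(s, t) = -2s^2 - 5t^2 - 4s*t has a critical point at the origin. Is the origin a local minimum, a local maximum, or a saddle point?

local maximum

The Hessian at the origin is H = [[-4, -4], [-4, -10]].
det H = -4·-10 − (-4)² = 24 > 0 and H[1,1] = -4 < 0, so H is negative definite.
Therefore the origin is a local maximum.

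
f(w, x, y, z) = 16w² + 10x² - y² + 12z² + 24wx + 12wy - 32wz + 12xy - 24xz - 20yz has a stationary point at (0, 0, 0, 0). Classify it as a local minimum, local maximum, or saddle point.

The Hessian at the origin is H = [[32, 24, 12, -32], [24, 20, 12, -24], [12, 12, -2, -20], [-32, -24, -20, 24]].
Row-reducing H symmetrically gives the diagonal entries 32, 2, -11, -24/11.
That gives 2 positive, 2 negative pivots.
H is indefinite, so the origin is a saddle point.

saddle point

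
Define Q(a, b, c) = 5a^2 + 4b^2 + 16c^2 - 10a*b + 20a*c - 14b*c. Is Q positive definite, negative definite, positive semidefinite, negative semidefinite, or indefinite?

indefinite

The symmetric matrix is A = [[5, -5, 10], [-5, 4, -7], [10, -7, 16]].
An LDLᵀ factorisation of A has diagonal entries 5, -1, 5.
That gives 2 positive, 1 negative pivots.
Hence Q is indefinite.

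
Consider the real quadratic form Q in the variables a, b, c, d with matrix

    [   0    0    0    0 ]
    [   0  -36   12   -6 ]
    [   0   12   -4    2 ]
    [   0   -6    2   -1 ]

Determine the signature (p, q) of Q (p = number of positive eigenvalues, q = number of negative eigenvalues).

(0, 1)

Congruent diagonalization of A (simultaneous row and column reduction) yields pivots 0, -36, 0, 0.
That gives 1 negative, 3 zero pivots.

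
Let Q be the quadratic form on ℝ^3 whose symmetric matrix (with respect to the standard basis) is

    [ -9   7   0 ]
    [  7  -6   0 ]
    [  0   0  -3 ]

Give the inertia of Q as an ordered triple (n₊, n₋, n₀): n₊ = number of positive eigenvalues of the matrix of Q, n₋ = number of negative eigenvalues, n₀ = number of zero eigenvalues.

(0, 3, 0)

Congruent diagonalization of A (simultaneous row and column reduction) yields pivots -9, -5/9, -3.
So there are 3 negative pivots.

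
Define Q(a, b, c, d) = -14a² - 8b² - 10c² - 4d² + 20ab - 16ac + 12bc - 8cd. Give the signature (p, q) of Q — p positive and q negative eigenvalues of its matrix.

The symmetric matrix is A = [[-14, 10, -8, 0], [10, -8, 6, 0], [-8, 6, -10, -4], [0, 0, -4, -4]].
Symmetric row and column elimination reduces A to a congruent diagonal form with pivots -14, -6/7, -16/3, -1.
That gives 4 negative pivots.

(0, 4)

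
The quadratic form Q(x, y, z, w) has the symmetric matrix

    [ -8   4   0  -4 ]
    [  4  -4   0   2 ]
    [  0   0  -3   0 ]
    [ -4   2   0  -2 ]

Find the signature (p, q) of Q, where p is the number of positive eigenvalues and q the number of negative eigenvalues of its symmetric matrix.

(0, 3)

Symmetric row and column elimination reduces A to a congruent diagonal form with pivots -8, -2, -3, 0.
Counting signs: 3 negative, 1 zero.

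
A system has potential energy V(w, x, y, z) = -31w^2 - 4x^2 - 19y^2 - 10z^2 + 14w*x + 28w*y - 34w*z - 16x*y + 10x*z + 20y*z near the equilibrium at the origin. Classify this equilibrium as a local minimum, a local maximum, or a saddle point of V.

local maximum

The Hessian at the origin is H = [[-62, 14, 28, -34], [14, -8, -16, 10], [28, -16, -38, 20], [-34, 10, 20, -20]].
Congruent diagonalization of H (simultaneous row and column reduction) yields pivots -62, -150/31, -6, -6/25.
So there are 4 negative pivots.
H is negative definite, so the origin is a strict local maximum.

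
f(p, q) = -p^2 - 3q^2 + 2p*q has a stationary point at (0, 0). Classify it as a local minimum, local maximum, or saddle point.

The Hessian at the origin is H = [[-2, 2], [2, -6]].
det H = -2·-6 − (2)² = 8 > 0 and H[1,1] = -2 < 0, so H is negative definite.
Therefore the origin is a local maximum.

local maximum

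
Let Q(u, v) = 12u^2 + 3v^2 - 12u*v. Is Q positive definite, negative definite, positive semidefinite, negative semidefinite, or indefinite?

The symmetric matrix is A = [[12, -6], [-6, 3]].
Symmetric row and column elimination reduces A to a congruent diagonal form with pivots 12, 0.
That gives 1 positive, 1 zero pivots.
Hence Q is positive semidefinite.

positive semidefinite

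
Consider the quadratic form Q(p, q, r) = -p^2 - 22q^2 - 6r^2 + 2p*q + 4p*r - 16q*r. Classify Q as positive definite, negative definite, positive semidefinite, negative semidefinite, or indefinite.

negative definite

The symmetric matrix of Q is A = [[-1, 1, 2], [1, -22, -8], [2, -8, -6]].
Leading principal minors: Δ_1 = -1, Δ_2 = 21, Δ_3 = -6.
The signs alternate starting with Δ_1 < 0, so by Sylvester's criterion Q is negative definite.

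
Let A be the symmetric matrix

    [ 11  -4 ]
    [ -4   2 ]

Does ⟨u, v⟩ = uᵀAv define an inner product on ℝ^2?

For the 2×2 matrix [[11, -4], [-4, 2]]: det = 11·2 − (-4)² = 6, trace = 13.
det > 0 so both eigenvalues share the sign of the trace; trace = 13 > 0 ⇒ both positive.
⟨·,·⟩ is an inner product exactly when A is positive definite.

yes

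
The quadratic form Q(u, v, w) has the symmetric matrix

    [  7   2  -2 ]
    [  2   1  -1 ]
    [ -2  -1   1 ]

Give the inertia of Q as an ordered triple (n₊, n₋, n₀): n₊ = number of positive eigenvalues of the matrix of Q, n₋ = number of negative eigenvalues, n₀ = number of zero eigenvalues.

Applying the same elementary operations to the rows and columns of A produces a congruent diagonal matrix with entries 7, 3/7, 0.
Counting signs: 2 positive, 1 zero.

(2, 0, 1)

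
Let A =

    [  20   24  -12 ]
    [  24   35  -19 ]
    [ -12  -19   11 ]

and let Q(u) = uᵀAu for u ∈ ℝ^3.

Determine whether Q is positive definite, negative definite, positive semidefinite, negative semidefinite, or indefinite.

positive definite

Leading principal minors: Δ_1 = 20, Δ_2 = 124, Δ_3 = 48.
All leading principal minors are positive, so by Sylvester's criterion Q is positive definite.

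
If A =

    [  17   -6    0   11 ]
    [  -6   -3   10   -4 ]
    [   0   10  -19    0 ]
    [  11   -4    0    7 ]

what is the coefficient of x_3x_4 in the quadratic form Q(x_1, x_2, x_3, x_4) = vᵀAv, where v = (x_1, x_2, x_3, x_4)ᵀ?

The coefficient of x_3x_4 is A[3,4] + A[4,3] = 2·0 = 0.

0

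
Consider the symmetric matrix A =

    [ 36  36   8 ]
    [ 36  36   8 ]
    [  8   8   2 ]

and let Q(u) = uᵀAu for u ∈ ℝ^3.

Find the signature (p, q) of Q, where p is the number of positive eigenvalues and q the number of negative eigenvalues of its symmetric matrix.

(2, 0)

Row-reducing A symmetrically gives the diagonal entries 36, 0, 2/9.
So there are 2 positive, 1 zero pivots.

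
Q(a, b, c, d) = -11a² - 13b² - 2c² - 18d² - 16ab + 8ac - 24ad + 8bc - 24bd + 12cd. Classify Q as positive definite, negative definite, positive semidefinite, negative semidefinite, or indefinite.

The associated matrix is A = [[-11, -8, 4, -12], [-8, -13, 4, -12], [4, 4, -2, 6], [-12, -12, 6, -18]].
Row-reducing A symmetrically gives the diagonal entries -11, -79/11, -30/79, 0.
That gives 3 negative, 1 zero pivots.
Hence Q is negative semidefinite.

negative semidefinite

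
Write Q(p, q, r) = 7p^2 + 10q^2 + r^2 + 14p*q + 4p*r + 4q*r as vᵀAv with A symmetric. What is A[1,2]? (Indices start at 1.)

7

The coefficient of p·q in Q is 14. For a symmetric A this equals A[1,2] + A[2,1] = 2·A[1,2].
So A[1,2] = 14/2 = 7.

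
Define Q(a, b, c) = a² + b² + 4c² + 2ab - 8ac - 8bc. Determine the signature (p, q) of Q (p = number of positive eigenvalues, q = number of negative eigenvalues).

(1, 1)

Write A = [[1, 1, -4], [1, 1, -4], [-4, -4, 4]].
Row-reducing A symmetrically gives the diagonal entries 1, 0, -12.
Counting signs: 1 positive, 1 negative, 1 zero.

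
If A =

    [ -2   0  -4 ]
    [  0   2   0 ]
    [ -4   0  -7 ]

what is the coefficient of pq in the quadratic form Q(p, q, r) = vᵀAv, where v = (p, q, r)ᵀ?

0

The coefficient of pq is A[1,2] + A[2,1] = 2·0 = 0.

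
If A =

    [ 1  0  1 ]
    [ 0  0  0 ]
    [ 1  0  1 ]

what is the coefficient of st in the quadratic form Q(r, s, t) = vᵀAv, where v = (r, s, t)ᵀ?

The coefficient of st is A[2,3] + A[3,2] = 2·0 = 0.

0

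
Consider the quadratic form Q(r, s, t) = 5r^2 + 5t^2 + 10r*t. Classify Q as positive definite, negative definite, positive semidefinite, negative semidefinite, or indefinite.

The symmetric matrix is A = [[5, 0, 5], [0, 0, 0], [5, 0, 5]].
Congruent diagonalization of A (simultaneous row and column reduction) yields pivots 5, 0, 0.
That gives 1 positive, 2 zero pivots.
Hence Q is positive semidefinite.

positive semidefinite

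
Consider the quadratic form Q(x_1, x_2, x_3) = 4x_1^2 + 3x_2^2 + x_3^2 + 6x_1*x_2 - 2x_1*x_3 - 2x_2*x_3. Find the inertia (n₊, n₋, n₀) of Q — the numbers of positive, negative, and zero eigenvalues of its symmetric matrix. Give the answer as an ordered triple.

(3, 0, 0)

The associated matrix is A = [[4, 3, -1], [3, 3, -1], [-1, -1, 1]].
Symmetric row and column elimination reduces A to a congruent diagonal form with pivots 4, 3/4, 2/3.
So there are 3 positive pivots.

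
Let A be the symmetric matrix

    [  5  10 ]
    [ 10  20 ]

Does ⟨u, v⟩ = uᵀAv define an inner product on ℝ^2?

no

Symmetric row and column elimination reduces A to a congruent diagonal form with pivots 5, 0.
So there are 1 positive, 1 zero pivots.
Hence Q is positive semidefinite.
⟨·,·⟩ is an inner product exactly when A is positive definite.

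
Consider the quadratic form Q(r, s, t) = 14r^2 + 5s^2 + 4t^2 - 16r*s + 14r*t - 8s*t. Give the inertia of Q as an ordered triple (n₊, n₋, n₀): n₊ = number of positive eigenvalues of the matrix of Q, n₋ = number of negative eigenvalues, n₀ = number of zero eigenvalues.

(3, 0, 0)

The symmetric matrix is A = [[14, -8, 7], [-8, 5, -4], [7, -4, 4]].
Row-reducing A symmetrically gives the diagonal entries 14, 3/7, 1/2.
So there are 3 positive pivots.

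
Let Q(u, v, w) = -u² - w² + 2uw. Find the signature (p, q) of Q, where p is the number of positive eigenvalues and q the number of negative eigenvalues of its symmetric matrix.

(0, 1)

The associated matrix is A = [[-1, 0, 1], [0, 0, 0], [1, 0, -1]].
Congruent diagonalization of A (simultaneous row and column reduction) yields pivots -1, 0, 0.
Counting signs: 1 negative, 2 zero.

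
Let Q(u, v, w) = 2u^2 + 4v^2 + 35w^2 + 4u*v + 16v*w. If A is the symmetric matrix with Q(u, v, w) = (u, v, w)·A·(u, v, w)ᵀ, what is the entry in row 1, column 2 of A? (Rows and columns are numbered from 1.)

2

The coefficient of u·v in Q is 4. For a symmetric A this equals A[1,2] + A[2,1] = 2·A[1,2].
So A[1,2] = 4/2 = 2.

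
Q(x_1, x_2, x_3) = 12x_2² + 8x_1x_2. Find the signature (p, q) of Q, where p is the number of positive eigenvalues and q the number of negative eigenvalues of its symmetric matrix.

(1, 1)

The symmetric matrix is A = [[0, 4, 0], [4, 12, 0], [0, 0, 0]].
By Sylvester's law of inertia any congruent diagonalization of A has 1 positive, 1 negative and 1 zero entries.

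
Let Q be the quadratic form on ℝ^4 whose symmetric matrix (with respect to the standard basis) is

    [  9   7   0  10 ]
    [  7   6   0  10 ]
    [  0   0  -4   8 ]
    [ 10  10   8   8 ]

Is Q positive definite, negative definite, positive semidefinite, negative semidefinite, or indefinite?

Applying the same elementary operations to the rows and columns of A produces a congruent diagonal matrix with entries 9, 5/9, -4, 4.
Counting signs: 3 positive, 1 negative.
Hence Q is indefinite.

indefinite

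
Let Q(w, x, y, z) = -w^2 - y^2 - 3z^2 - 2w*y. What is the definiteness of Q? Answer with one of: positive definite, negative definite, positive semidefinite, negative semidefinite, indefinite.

negative semidefinite

The associated matrix is A = [[-1, 0, -1, 0], [0, 0, 0, 0], [-1, 0, -1, 0], [0, 0, 0, -3]].
Row-reducing A symmetrically gives the diagonal entries -1, 0, 0, -3.
Counting signs: 2 negative, 2 zero.
Hence Q is negative semidefinite.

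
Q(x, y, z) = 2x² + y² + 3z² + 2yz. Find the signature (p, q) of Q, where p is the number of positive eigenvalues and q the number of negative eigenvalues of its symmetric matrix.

The associated matrix is A = [[2, 0, 0], [0, 1, 1], [0, 1, 3]].
Congruent diagonalization of A (simultaneous row and column reduction) yields pivots 2, 1, 2.
So there are 3 positive pivots.

(3, 0)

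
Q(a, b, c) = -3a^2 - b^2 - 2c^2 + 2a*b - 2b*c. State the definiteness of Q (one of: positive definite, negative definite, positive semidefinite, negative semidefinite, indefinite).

negative definite

The associated matrix is A = [[-3, 1, 0], [1, -1, -1], [0, -1, -2]].
Applying the same elementary operations to the rows and columns of A produces a congruent diagonal matrix with entries -3, -2/3, -1/2.
So there are 3 negative pivots.
Hence Q is negative definite.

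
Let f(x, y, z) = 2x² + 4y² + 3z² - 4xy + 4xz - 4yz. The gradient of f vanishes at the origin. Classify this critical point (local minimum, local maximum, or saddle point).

The Hessian at the origin is H = [[4, -4, 4], [-4, 8, -4], [4, -4, 6]].
Row-reducing H symmetrically gives the diagonal entries 4, 4, 2.
That gives 3 positive pivots.
H is positive definite, so the origin is a strict local minimum.

local minimum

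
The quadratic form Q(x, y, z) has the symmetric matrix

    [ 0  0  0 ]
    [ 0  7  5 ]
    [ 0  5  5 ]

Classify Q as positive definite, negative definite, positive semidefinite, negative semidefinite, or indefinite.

positive semidefinite

Symmetric row and column elimination reduces A to a congruent diagonal form with pivots 0, 7, 10/7.
That gives 2 positive, 1 zero pivots.
Hence Q is positive semidefinite.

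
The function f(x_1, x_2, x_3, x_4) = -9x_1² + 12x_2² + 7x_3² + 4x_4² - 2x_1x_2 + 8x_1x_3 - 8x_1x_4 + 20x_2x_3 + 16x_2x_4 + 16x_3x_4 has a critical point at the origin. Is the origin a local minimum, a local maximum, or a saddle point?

saddle point

The Hessian at the origin is H = [[-18, -2, 8, -8], [-2, 24, 20, 16], [8, 20, 14, 16], [-8, 16, 16, 8]].
An LDLᵀ factorisation of H has diagonal entries -18, 218/9, 270/109, -8/15.
So there are 2 positive, 2 negative pivots.
H is indefinite, so the origin is a saddle point.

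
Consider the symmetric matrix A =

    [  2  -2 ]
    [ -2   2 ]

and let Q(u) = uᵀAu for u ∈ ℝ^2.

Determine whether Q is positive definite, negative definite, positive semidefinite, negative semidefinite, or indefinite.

Row-reducing A symmetrically gives the diagonal entries 2, 0.
So there are 1 positive, 1 zero pivots.
Hence Q is positive semidefinite.

positive semidefinite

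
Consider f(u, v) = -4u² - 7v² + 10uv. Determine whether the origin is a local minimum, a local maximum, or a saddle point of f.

The Hessian at the origin is H = [[-8, 10], [10, -14]].
det H = -8·-14 − (10)² = 12 > 0 and H[1,1] = -8 < 0, so H is negative definite.
Therefore the origin is a local maximum.

local maximum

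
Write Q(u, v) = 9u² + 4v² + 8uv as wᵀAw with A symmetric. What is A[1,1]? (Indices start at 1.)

9

The coefficient of u² in Q is 9, and that is exactly A[1,1].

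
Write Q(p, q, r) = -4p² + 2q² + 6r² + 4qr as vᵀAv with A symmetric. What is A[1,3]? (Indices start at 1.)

0

The coefficient of p·r in Q is 0. For a symmetric A this equals A[1,3] + A[3,1] = 2·A[1,3].
So A[1,3] = 0/2 = 0.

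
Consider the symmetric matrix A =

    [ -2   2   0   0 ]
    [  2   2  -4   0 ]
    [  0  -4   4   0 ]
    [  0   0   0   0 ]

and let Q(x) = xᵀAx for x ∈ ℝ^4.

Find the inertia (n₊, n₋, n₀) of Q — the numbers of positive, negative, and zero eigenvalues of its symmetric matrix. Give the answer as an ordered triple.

(1, 1, 2)

Row-reducing A symmetrically gives the diagonal entries -2, 4, 0, 0.
So there are 1 positive, 1 negative, 2 zero pivots.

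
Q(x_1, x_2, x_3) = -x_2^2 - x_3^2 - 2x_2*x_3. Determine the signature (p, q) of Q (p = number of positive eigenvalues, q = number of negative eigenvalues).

The associated matrix is A = [[0, 0, 0], [0, -1, -1], [0, -1, -1]].
Congruent diagonalization of A (simultaneous row and column reduction) yields pivots 0, -1, 0.
That gives 1 negative, 2 zero pivots.

(0, 1)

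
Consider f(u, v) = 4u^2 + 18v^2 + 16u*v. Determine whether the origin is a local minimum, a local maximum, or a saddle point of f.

local minimum

The Hessian at the origin is H = [[8, 16], [16, 36]].
det H = 8·36 − (16)² = 32 > 0 and H[1,1] = 8 > 0, so H is positive definite.
Therefore the origin is a local minimum.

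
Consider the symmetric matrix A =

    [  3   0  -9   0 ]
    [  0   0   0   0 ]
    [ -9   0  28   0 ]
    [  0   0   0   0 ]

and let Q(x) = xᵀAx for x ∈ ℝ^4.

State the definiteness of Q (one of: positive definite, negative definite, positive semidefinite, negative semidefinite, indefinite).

positive semidefinite

Symmetric row and column elimination reduces A to a congruent diagonal form with pivots 3, 0, 1, 0.
So there are 2 positive, 2 zero pivots.
Hence Q is positive semidefinite.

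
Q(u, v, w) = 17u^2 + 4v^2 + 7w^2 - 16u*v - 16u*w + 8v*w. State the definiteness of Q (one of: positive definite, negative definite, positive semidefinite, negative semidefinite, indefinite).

positive definite

The symmetric matrix of Q is A = [[17, -8, -8], [-8, 4, 4], [-8, 4, 7]].
Leading principal minors: Δ_1 = 17, Δ_2 = 4, Δ_3 = 12.
All leading principal minors are positive, so by Sylvester's criterion Q is positive definite.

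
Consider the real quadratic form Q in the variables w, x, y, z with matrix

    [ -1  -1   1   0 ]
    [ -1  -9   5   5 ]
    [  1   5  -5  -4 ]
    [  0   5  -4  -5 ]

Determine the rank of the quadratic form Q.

4

An LDLᵀ factorisation of A has diagonal entries -1, -8, -2, -3/4.
So there are 4 negative pivots.
The rank is the number of nonzero pivots: 4.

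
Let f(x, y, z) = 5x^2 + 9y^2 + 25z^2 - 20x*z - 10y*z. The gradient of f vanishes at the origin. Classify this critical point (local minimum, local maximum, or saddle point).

local minimum

The Hessian at the origin is H = [[10, 0, -20], [0, 18, -10], [-20, -10, 50]].
Congruent diagonalization of H (simultaneous row and column reduction) yields pivots 10, 18, 40/9.
That gives 3 positive pivots.
H is positive definite, so the origin is a strict local minimum.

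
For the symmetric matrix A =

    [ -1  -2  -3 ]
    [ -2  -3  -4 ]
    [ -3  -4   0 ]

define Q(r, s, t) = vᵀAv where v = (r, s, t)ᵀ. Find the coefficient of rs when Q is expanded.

-4

The coefficient of rs is A[1,2] + A[2,1] = 2·(-2) = -4.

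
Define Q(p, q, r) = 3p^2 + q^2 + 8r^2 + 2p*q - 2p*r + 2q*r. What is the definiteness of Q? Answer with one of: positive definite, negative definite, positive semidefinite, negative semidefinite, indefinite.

The symmetric matrix of Q is A = [[3, 1, -1], [1, 1, 1], [-1, 1, 8]].
Leading principal minors: Δ_1 = 3, Δ_2 = 2, Δ_3 = 10.
All leading principal minors are positive, so by Sylvester's criterion Q is positive definite.

positive definite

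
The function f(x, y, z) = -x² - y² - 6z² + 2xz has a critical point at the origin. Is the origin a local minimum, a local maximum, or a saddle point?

local maximum

The Hessian at the origin is H = [[-2, 0, 2], [0, -2, 0], [2, 0, -12]].
Congruent diagonalization of H (simultaneous row and column reduction) yields pivots -2, -2, -10.
That gives 3 negative pivots.
H is negative definite, so the origin is a strict local maximum.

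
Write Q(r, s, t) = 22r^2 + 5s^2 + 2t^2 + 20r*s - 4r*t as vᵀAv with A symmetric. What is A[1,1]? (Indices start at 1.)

22

The coefficient of r^2 in Q is 22, and that is exactly A[1,1].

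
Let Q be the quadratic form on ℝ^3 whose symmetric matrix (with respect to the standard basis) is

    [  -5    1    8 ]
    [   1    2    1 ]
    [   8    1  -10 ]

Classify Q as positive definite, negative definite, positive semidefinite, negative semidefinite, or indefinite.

An LDLᵀ factorisation of A has diagonal entries -5, 11/5, -3/11.
That gives 1 positive, 2 negative pivots.
Hence Q is indefinite.

indefinite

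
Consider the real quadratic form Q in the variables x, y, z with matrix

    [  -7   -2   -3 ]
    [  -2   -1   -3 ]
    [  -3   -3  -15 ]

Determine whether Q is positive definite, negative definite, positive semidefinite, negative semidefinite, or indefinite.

An LDLᵀ factorisation of A has diagonal entries -7, -3/7, -3.
Counting signs: 3 negative.
Hence Q is negative definite.

negative definite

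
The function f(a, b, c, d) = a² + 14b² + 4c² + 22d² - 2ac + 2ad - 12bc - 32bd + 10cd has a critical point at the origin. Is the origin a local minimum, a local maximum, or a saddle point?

The Hessian at the origin is H = [[2, 0, -2, 2], [0, 28, -12, -32], [-2, -12, 8, 10], [2, -32, 10, 44]].
Applying the same elementary operations to the rows and columns of H produces a congruent diagonal matrix with entries 2, 28, 6/7, 2.
That gives 4 positive pivots.
H is positive definite, so the origin is a strict local minimum.

local minimum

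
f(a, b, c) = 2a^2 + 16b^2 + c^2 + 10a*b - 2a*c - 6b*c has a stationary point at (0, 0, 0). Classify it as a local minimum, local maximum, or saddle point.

local minimum

The Hessian at the origin is H = [[4, 10, -2], [10, 32, -6], [-2, -6, 2]].
An LDLᵀ factorisation of H has diagonal entries 4, 7, 6/7.
So there are 3 positive pivots.
H is positive definite, so the origin is a strict local minimum.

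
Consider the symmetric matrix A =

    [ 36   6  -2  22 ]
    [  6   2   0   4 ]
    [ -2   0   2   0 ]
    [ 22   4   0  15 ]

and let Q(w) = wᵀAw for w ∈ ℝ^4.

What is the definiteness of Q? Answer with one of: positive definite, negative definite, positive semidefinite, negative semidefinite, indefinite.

positive definite

Symmetric row and column elimination reduces A to a congruent diagonal form with pivots 36, 1, 16/9, 3/4.
So there are 4 positive pivots.
Hence Q is positive definite.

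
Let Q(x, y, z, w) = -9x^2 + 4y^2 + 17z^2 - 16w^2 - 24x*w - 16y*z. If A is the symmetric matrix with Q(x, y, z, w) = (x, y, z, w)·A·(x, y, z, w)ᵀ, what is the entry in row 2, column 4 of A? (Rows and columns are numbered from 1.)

The coefficient of y·w in Q is 0. For a symmetric A this equals A[2,4] + A[4,2] = 2·A[2,4].
So A[2,4] = 0/2 = 0.

0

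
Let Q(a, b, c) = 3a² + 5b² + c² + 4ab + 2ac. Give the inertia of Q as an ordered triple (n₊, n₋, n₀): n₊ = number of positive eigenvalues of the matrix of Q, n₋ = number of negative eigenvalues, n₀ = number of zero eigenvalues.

(3, 0, 0)

The associated matrix is A = [[3, 2, 1], [2, 5, 0], [1, 0, 1]].
Applying the same elementary operations to the rows and columns of A produces a congruent diagonal matrix with entries 3, 11/3, 6/11.
Counting signs: 3 positive.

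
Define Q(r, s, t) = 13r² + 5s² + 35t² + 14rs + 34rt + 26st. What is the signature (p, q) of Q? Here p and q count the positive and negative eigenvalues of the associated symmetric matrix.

The symmetric matrix is A = [[13, 7, 17], [7, 5, 13], [17, 13, 35]].
Applying the same elementary operations to the rows and columns of A produces a congruent diagonal matrix with entries 13, 16/13, 3/4.
That gives 3 positive pivots.

(3, 0)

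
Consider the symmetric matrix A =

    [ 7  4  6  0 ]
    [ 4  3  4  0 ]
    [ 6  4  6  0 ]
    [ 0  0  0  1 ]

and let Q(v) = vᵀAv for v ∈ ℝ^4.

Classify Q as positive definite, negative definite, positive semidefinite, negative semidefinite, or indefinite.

positive definite

Leading principal minors: Δ_1 = 7, Δ_2 = 5, Δ_3 = 2, Δ_4 = 2.
All leading principal minors are positive, so by Sylvester's criterion Q is positive definite.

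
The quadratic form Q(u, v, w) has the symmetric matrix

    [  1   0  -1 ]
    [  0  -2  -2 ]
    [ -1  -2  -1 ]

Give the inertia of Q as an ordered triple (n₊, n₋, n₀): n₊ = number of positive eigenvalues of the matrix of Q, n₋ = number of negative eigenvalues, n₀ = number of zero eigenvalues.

(1, 1, 1)

Symmetric row and column elimination reduces A to a congruent diagonal form with pivots 1, -2, 0.
Counting signs: 1 positive, 1 negative, 1 zero.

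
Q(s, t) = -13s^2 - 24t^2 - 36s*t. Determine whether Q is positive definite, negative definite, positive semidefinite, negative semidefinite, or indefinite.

indefinite

Write A = [[-13, -18], [-18, -24]].
Row-reducing A symmetrically gives the diagonal entries -13, 12/13.
Counting signs: 1 positive, 1 negative.
Hence Q is indefinite.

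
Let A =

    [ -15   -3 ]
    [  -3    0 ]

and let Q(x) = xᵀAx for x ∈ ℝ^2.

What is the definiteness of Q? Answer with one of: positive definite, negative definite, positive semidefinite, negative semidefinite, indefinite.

For the 2×2 matrix [[-15, -3], [-3, 0]]: det = -15·0 − (-3)² = -9, trace = -15.
det < 0 so the eigenvalues have opposite signs; the form is indefinite.

indefinite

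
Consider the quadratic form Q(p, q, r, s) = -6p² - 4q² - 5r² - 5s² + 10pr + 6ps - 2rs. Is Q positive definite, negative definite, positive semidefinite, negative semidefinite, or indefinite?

The symmetric matrix of Q is A = [[-6, 0, 5, 3], [0, -4, 0, 0], [5, 0, -5, -1], [3, 0, -1, -5]].
Leading principal minors: Δ_1 = -6, Δ_2 = 24, Δ_3 = -20, Δ_4 = 16.
The signs alternate starting with Δ_1 < 0, so by Sylvester's criterion Q is negative definite.

negative definite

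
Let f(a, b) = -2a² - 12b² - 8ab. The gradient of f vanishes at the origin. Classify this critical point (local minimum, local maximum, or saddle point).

The Hessian at the origin is H = [[-4, -8], [-8, -24]].
det H = -4·-24 − (-8)² = 32 > 0 and H[1,1] = -4 < 0, so H is negative definite.
Therefore the origin is a local maximum.

local maximum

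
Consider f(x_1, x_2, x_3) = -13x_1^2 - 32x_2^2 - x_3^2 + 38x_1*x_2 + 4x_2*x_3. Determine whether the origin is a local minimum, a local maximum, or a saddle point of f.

The Hessian at the origin is H = [[-26, 38, 0], [38, -64, 4], [0, 4, -2]].
Symmetric row and column elimination reduces H to a congruent diagonal form with pivots -26, -110/13, -6/55.
Counting signs: 3 negative.
H is negative definite, so the origin is a strict local maximum.

local maximum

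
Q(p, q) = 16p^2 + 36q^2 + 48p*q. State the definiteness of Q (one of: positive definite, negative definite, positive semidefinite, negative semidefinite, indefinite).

positive semidefinite

The symmetric matrix of Q is [[16, 24], [24, 36]].
For the 2×2 matrix [[16, 24], [24, 36]]: det = 16·36 − (24)² = 0, trace = 52.
det = 0 so one eigenvalue is zero; the form is semidefinite with the sign of the trace.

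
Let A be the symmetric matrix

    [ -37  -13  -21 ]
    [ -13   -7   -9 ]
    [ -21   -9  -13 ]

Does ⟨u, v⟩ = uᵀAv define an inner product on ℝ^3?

Row-reducing A symmetrically gives the diagonal entries -37, -90/37, 0.
So there are 2 negative, 1 zero pivots.
Hence Q is negative semidefinite.
⟨·,·⟩ is an inner product exactly when A is positive definite.

no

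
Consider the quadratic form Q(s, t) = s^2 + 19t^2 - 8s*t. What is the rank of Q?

2

The symmetric matrix is A = [[1, -4], [-4, 19]].
Symmetric row and column elimination reduces A to a congruent diagonal form with pivots 1, 3.
That gives 2 positive pivots.
The rank is the number of nonzero pivots: 2.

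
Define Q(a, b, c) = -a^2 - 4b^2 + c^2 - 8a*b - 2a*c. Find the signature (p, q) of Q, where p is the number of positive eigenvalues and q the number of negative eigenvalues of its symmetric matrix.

(2, 1)

The symmetric matrix is A = [[-1, -4, -1], [-4, -4, 0], [-1, 0, 1]].
Applying the same elementary operations to the rows and columns of A produces a congruent diagonal matrix with entries -1, 12, 2/3.
That gives 2 positive, 1 negative pivots.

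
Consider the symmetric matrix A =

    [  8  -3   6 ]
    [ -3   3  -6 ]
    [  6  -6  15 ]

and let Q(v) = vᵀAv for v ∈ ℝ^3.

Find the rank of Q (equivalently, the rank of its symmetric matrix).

An LDLᵀ factorisation of A has diagonal entries 8, 15/8, 3.
That gives 3 positive pivots.
The rank is the number of nonzero pivots: 3.

3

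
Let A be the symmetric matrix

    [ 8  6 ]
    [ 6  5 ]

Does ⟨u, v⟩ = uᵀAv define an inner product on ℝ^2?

yes

Leading principal minors: Δ_1 = 8, Δ_2 = 4.
All leading principal minors are positive, so by Sylvester's criterion Q is positive definite.
⟨·,·⟩ is an inner product exactly when A is positive definite.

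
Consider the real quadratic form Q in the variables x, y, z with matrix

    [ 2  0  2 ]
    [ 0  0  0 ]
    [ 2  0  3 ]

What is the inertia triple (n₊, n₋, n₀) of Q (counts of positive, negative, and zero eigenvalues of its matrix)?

Row-reducing A symmetrically gives the diagonal entries 2, 0, 1.
Counting signs: 2 positive, 1 zero.

(2, 0, 1)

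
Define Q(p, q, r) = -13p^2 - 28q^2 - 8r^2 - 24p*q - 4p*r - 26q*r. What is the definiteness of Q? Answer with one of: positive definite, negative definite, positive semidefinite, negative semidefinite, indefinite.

The symmetric matrix of Q is A = [[-13, -12, -2], [-12, -28, -13], [-2, -13, -8]].
Leading principal minors: Δ_1 = -13, Δ_2 = 220, Δ_3 = -75.
The signs alternate starting with Δ_1 < 0, so by Sylvester's criterion Q is negative definite.

negative definite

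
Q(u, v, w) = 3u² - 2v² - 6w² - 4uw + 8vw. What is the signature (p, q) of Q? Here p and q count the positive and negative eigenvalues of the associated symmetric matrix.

Write A = [[3, 0, -2], [0, -2, 4], [-2, 4, -6]].
An LDLᵀ factorisation of A has diagonal entries 3, -2, 2/3.
That gives 2 positive, 1 negative pivots.

(2, 1)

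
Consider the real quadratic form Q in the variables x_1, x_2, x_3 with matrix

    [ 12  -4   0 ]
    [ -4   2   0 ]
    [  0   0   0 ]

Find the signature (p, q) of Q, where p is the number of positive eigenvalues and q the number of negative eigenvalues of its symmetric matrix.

Congruent diagonalization of A (simultaneous row and column reduction) yields pivots 12, 2/3, 0.
So there are 2 positive, 1 zero pivots.

(2, 0)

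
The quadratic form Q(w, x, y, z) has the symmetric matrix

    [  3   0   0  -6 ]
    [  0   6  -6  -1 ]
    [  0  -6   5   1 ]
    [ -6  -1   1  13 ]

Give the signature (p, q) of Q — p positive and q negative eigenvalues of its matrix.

An LDLᵀ factorisation of A has diagonal entries 3, 6, -1, 5/6.
So there are 3 positive, 1 negative pivots.

(3, 1)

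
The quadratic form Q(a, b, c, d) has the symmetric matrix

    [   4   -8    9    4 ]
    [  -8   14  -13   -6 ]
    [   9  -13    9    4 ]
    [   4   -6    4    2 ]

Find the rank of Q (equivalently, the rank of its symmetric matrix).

Symmetric row and column elimination reduces A to a congruent diagonal form with pivots 4, -2, 5/4, 0.
So there are 2 positive, 1 negative, 1 zero pivots.
The rank is the number of nonzero pivots: 3.

3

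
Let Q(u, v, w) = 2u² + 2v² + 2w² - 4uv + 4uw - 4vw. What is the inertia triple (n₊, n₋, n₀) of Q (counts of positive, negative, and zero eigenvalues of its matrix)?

The associated matrix is A = [[2, -2, 2], [-2, 2, -2], [2, -2, 2]].
Row-reducing A symmetrically gives the diagonal entries 2, 0, 0.
That gives 1 positive, 2 zero pivots.

(1, 0, 2)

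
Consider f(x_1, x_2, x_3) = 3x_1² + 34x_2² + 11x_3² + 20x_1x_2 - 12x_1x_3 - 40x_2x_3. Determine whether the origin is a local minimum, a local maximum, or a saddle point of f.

The Hessian at the origin is H = [[6, 20, -12], [20, 68, -40], [-12, -40, 22]].
Congruent diagonalization of H (simultaneous row and column reduction) yields pivots 6, 4/3, -2.
So there are 2 positive, 1 negative pivots.
H is indefinite, so the origin is a saddle point.

saddle point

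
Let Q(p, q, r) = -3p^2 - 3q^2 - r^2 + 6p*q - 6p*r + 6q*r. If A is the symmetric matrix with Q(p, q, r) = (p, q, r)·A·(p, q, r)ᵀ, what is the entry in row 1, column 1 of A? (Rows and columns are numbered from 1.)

The coefficient of p^2 in Q is -3, and that is exactly A[1,1].

-3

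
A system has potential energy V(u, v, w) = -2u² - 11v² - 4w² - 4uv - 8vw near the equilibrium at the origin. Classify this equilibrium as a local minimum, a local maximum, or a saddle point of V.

local maximum

The Hessian at the origin is H = [[-4, -4, 0], [-4, -22, -8], [0, -8, -8]].
An LDLᵀ factorisation of H has diagonal entries -4, -18, -40/9.
That gives 3 negative pivots.
H is negative definite, so the origin is a strict local maximum.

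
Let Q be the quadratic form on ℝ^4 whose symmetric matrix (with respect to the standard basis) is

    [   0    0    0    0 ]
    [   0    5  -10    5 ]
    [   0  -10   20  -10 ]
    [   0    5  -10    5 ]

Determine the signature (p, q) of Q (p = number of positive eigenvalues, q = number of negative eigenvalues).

Symmetric row and column elimination reduces A to a congruent diagonal form with pivots 0, 5, 0, 0.
Counting signs: 1 positive, 3 zero.

(1, 0)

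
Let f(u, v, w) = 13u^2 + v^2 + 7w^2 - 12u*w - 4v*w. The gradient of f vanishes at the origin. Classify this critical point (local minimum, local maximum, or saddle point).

The Hessian at the origin is H = [[26, 0, -12], [0, 2, -4], [-12, -4, 14]].
Row-reducing H symmetrically gives the diagonal entries 26, 2, 6/13.
So there are 3 positive pivots.
H is positive definite, so the origin is a strict local minimum.

local minimum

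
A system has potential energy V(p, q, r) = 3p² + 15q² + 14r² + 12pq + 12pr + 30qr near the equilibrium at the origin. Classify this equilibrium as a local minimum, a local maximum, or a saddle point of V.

The Hessian at the origin is H = [[6, 12, 12], [12, 30, 30], [12, 30, 28]].
Congruent diagonalization of H (simultaneous row and column reduction) yields pivots 6, 6, -2.
That gives 2 positive, 1 negative pivots.
H is indefinite, so the origin is a saddle point.

saddle point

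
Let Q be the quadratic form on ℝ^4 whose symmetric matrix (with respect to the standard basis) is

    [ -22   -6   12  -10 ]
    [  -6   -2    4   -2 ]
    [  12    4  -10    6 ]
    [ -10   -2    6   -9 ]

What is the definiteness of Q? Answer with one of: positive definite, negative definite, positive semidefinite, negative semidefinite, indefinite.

negative definite

Congruent diagonalization of A (simultaneous row and column reduction) yields pivots -22, -4/11, -2, -1.
So there are 4 negative pivots.
Hence Q is negative definite.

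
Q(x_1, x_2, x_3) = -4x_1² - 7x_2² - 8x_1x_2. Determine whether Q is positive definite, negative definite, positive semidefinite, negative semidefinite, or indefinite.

Write A = [[-4, -4, 0], [-4, -7, 0], [0, 0, 0]].
Row-reducing A symmetrically gives the diagonal entries -4, -3, 0.
So there are 2 negative, 1 zero pivots.
Hence Q is negative semidefinite.

negative semidefinite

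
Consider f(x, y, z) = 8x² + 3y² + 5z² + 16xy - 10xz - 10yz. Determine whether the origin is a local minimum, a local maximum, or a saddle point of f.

The Hessian at the origin is H = [[16, 16, -10], [16, 6, -10], [-10, -10, 10]].
Congruent diagonalization of H (simultaneous row and column reduction) yields pivots 16, -10, 15/4.
So there are 2 positive, 1 negative pivots.
H is indefinite, so the origin is a saddle point.

saddle point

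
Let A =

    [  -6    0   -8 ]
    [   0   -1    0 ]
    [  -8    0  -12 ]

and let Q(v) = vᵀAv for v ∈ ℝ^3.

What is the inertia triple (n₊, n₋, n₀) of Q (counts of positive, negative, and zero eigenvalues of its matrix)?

Congruent diagonalization of A (simultaneous row and column reduction) yields pivots -6, -1, -4/3.
Counting signs: 3 negative.

(0, 3, 0)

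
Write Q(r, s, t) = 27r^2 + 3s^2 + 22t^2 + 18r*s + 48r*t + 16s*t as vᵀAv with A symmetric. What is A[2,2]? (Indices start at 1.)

3

The coefficient of s^2 in Q is 3, and that is exactly A[2,2].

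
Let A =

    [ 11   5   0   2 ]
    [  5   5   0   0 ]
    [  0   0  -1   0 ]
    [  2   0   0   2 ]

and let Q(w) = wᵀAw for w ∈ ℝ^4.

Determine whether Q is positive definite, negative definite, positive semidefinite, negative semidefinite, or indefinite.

indefinite

An LDLᵀ factorisation of A has diagonal entries 11, 30/11, -1, 4/3.
Counting signs: 3 positive, 1 negative.
Hence Q is indefinite.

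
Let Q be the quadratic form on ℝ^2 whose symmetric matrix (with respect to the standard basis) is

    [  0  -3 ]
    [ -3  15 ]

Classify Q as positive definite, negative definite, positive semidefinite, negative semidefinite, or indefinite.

indefinite

For the 2×2 matrix [[0, -3], [-3, 15]]: det = 0·15 − (-3)² = -9, trace = 15.
det < 0 so the eigenvalues have opposite signs; the form is indefinite.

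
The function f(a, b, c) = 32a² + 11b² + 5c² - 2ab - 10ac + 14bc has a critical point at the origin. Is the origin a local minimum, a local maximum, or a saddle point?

The Hessian at the origin is H = [[64, -2, -10], [-2, 22, 14], [-10, 14, 10]].
Symmetric row and column elimination reduces H to a congruent diagonal form with pivots 64, 351/16, -4/39.
So there are 2 positive, 1 negative pivots.
H is indefinite, so the origin is a saddle point.

saddle point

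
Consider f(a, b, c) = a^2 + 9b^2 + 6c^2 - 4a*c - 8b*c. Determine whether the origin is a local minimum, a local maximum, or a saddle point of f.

local minimum

The Hessian at the origin is H = [[2, 0, -4], [0, 18, -8], [-4, -8, 12]].
Row-reducing H symmetrically gives the diagonal entries 2, 18, 4/9.
Counting signs: 3 positive.
H is positive definite, so the origin is a strict local minimum.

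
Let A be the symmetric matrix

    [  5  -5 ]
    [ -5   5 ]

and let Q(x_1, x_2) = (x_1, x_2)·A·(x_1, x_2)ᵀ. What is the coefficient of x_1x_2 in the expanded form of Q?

The coefficient of x_1x_2 is A[1,2] + A[2,1] = 2·(-5) = -10.

-10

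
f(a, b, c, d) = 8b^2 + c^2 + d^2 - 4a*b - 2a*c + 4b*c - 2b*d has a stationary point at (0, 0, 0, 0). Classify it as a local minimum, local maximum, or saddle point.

saddle point

The Hessian at the origin is H = [[0, -4, -2, 0], [-4, 16, 4, -2], [-2, 4, 2, 0], [0, -2, 0, 2]].
H is indefinite, so the origin is a saddle point.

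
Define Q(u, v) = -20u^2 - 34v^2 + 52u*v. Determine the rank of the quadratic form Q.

The symmetric matrix is A = [[-20, 26], [26, -34]].
Symmetric row and column elimination reduces A to a congruent diagonal form with pivots -20, -1/5.
So there are 2 negative pivots.
The rank is the number of nonzero pivots: 2.

2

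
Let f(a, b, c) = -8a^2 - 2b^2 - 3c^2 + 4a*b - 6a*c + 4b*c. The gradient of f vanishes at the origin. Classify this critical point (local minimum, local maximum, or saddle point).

The Hessian at the origin is H = [[-16, 4, -6], [4, -4, 4], [-6, 4, -6]].
Symmetric row and column elimination reduces H to a congruent diagonal form with pivots -16, -3, -5/3.
Counting signs: 3 negative.
H is negative definite, so the origin is a strict local maximum.

local maximum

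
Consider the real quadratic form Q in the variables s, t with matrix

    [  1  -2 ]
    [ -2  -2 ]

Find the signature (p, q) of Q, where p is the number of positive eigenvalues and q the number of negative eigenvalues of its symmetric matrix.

(1, 1)

An LDLᵀ factorisation of A has diagonal entries 1, -6.
That gives 1 positive, 1 negative pivots.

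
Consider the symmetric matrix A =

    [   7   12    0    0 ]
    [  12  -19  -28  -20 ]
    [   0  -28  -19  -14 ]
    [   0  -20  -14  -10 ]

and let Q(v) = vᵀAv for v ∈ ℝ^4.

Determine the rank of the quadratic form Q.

4

Row-reducing A symmetrically gives the diagonal entries 7, -277/7, 225/277, 2/25.
That gives 3 positive, 1 negative pivots.
The rank is the number of nonzero pivots: 4.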